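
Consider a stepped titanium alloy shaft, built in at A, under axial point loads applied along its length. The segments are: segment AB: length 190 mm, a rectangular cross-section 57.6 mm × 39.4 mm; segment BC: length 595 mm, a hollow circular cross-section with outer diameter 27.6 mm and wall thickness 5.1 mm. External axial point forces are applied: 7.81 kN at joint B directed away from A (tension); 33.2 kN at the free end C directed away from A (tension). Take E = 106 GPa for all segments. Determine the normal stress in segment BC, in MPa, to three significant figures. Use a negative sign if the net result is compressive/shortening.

Internal axial forces (sectioning from the free end, tension +): N_BC = 33.2 kN, N_AB = 41.01 kN.
A_BC = 360.5 mm².
σ_BC = N_BC/A_BC = 33200/360.5 = 92.09 MPa.

92.1 MPa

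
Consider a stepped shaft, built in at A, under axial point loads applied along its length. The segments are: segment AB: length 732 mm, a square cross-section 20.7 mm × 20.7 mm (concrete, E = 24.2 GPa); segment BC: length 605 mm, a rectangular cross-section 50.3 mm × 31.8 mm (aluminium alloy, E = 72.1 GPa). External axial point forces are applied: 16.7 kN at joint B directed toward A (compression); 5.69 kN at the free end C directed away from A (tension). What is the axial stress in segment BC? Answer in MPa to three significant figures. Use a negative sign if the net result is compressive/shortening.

Internal axial forces (sectioning from the free end, tension +): N_BC = 5.69 kN, N_AB = -11.01 kN.
A_BC = 1600 mm².
σ_BC = N_BC/A_BC = 5690/1600 = 3.557 MPa.

3.56 MPa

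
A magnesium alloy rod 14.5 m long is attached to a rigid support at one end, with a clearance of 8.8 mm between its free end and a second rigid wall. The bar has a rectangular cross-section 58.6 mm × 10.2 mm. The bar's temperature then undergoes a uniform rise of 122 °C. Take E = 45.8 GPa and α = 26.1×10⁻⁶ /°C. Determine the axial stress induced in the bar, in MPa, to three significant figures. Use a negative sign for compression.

-118 MPa

Free thermal expansion αLΔT = 26.1e-6 · 14500 · 122 = 46.17 mm.
The walls engage after the gap closes; constrained expansion = 46.17 − 8.8 = 37.37 mm.
The walls impose strain ε = −(37.37)/14500 = -2.5773e-03; σ = Eε = 45800 · -2.5773e-03 = -118 MPa.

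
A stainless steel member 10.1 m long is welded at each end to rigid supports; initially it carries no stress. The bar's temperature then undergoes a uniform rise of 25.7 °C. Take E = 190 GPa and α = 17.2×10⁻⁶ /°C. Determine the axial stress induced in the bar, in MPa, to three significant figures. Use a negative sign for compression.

Free thermal expansion αLΔT = 17.2e-6 · 10100 · 25.7 = 4.465 mm.
The walls impose strain ε = −(4.465)/10100 = -4.4204e-04; σ = Eε = 190000 · -4.4204e-04 = -83.99 MPa.

-84.0 MPa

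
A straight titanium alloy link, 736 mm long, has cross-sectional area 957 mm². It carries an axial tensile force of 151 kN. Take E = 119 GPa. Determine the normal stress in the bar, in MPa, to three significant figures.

158 MPa

σ = N/A = 151000/957 = 157.8 MPa.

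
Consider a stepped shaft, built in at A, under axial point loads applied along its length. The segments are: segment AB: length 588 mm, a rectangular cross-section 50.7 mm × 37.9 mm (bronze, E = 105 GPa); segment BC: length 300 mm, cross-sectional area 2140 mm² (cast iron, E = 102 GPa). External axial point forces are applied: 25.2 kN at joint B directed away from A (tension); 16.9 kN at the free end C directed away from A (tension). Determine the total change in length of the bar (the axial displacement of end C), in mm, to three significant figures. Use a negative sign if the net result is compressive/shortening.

Internal axial forces (sectioning from the free end, tension +): N_BC = 16.9 kN, N_AB = 42.1 kN.
A_AB = 1922 mm².
δ_AB = 42100·588/(1922·105000) = 0.1227 mm
δ_BC = 16900·300/(2140·102000) = 0.02323 mm
δ = Σδ_i = 0.1459 mm.

0.146 mm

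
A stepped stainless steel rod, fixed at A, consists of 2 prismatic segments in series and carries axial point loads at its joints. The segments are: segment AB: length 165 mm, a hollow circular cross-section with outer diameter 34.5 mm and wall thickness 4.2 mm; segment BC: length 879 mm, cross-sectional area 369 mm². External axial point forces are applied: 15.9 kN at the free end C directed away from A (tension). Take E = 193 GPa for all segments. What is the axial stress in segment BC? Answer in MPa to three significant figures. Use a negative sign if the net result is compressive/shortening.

Internal axial forces (sectioning from the free end, tension +): N_BC = 15.9 kN, N_AB = 15.9 kN.
σ_BC = N_BC/A_BC = 15900/369 = 43.09 MPa.

43.1 MPa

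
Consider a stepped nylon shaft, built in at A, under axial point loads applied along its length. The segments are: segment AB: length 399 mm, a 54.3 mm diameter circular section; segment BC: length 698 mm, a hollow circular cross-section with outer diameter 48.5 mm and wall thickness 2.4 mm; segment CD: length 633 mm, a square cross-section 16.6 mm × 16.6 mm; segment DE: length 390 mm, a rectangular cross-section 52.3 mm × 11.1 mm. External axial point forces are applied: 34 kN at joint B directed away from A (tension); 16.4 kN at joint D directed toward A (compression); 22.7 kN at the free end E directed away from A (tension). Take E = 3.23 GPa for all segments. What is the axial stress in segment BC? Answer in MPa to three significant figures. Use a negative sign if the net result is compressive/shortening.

Internal axial forces (sectioning from the free end, tension +): N_DE = 22.7 kN, N_CD = 6.3 kN, N_BC = 6.3 kN, N_AB = 40.3 kN.
A_BC = 347.6 mm².
σ_BC = N_BC/A_BC = 6300/347.6 = 18.13 MPa.

18.1 MPa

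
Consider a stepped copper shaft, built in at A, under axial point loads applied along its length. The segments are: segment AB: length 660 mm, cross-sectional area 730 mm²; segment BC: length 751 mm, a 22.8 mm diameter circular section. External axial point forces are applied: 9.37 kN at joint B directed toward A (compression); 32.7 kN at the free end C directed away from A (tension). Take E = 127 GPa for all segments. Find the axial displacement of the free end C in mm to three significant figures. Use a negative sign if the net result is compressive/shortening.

Internal axial forces (sectioning from the free end, tension +): N_BC = 32.7 kN, N_AB = 23.33 kN.
A_BC = 408.3 mm².
δ_AB = 23330·660/(730·127000) = 0.1661 mm
δ_BC = 32700·751/(408.3·127000) = 0.4736 mm
δ = Σδ_i = 0.6397 mm.

0.640 mm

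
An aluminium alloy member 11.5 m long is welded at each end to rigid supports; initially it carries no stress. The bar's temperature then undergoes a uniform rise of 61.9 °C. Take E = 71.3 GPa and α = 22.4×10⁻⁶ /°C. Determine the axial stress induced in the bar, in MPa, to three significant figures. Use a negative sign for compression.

-98.9 MPa

Free thermal expansion αLΔT = 22.4e-6 · 11500 · 61.9 = 15.95 mm.
The walls impose strain ε = −(15.95)/11500 = -1.3866e-03; σ = Eε = 71300 · -1.3866e-03 = -98.86 MPa.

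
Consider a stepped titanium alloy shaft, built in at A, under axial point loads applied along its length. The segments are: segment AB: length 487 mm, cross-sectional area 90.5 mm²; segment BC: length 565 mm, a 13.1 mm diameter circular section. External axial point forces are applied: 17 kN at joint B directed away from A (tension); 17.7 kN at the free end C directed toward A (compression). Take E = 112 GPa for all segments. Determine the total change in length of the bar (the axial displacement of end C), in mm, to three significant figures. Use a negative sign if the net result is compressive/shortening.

-0.696 mm

Internal axial forces (sectioning from the free end, tension +): N_BC = -17.7 kN, N_AB = -0.7 kN.
A_BC = 134.8 mm².
δ_AB = -700·487/(90.5·112000) = -0.03363 mm
δ_BC = -17700·565/(134.8·112000) = -0.6625 mm
δ = Σδ_i = -0.6961 mm.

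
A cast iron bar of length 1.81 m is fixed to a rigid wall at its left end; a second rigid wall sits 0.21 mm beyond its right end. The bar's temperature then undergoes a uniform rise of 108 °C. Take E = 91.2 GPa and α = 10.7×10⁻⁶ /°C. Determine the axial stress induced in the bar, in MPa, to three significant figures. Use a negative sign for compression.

-94.8 MPa

Free thermal expansion αLΔT = 10.7e-6 · 1810 · 108 = 2.092 mm.
The walls engage after the gap closes; constrained expansion = 2.092 − 0.21 = 1.882 mm.
The walls impose strain ε = −(1.882)/1810 = -1.0396e-03; σ = Eε = 91200 · -1.0396e-03 = -94.81 MPa.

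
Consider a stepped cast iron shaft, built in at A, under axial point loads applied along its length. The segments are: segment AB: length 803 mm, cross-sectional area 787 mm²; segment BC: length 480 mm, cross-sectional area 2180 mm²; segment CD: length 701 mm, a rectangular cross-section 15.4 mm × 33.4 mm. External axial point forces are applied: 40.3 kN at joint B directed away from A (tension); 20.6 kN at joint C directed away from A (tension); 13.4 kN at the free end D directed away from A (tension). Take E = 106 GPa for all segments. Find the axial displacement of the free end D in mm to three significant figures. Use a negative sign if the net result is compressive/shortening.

Internal axial forces (sectioning from the free end, tension +): N_CD = 13.4 kN, N_BC = 34 kN, N_AB = 74.3 kN.
A_CD = 514.4 mm².
δ_AB = 74300·803/(787·106000) = 0.7152 mm
δ_BC = 34000·480/(2180·106000) = 0.07062 mm
δ_CD = 13400·701/(514.4·106000) = 0.1723 mm
δ = Σδ_i = 0.9581 mm.

0.958 mm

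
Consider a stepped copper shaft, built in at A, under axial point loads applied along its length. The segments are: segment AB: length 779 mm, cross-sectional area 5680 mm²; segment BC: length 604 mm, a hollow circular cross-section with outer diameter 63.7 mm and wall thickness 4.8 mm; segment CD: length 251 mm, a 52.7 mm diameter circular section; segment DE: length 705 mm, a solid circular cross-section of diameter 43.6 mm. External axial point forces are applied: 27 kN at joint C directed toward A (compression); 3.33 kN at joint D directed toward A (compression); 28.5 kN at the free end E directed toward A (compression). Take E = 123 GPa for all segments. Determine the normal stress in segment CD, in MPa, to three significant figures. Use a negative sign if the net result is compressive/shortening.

Internal axial forces (sectioning from the free end, tension +): N_DE = -28.5 kN, N_CD = -31.83 kN, N_BC = -58.83 kN, N_AB = -58.83 kN.
A_CD = 2181 mm².
σ_CD = N_CD/A_CD = -31830/2181 = -14.59 MPa.

-14.6 MPa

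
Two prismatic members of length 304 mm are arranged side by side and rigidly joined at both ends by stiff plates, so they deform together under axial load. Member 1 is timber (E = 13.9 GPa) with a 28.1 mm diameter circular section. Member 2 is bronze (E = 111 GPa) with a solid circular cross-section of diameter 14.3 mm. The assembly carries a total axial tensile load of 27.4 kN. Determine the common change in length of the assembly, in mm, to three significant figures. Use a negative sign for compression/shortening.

0.315 mm

A_1 = 620.2 mm².
A_2 = 160.6 mm².
Equal strain + equilibrium ⇒ each member carries load in proportion to AE: A₁E₁ = 8620000 N, A₂E₂ = 17830000 N, ΣAE = 26450000 N.
δ = PL/ΣAE = 27400·304/26450000 = 0.3149 mm.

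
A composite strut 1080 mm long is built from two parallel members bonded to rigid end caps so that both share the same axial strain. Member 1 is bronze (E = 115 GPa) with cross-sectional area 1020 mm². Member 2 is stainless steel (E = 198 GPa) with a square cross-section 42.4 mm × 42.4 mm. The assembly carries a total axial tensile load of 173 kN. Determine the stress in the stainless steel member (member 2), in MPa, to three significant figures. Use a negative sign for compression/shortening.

A_2 = 1798 mm².
Equal strain + equilibrium ⇒ each member carries load in proportion to AE: A₁E₁ = 117300000 N, A₂E₂ = 356000000 N, ΣAE = 473300000 N.
σ₂ = P·E₂/ΣAE = 173000·198000/473300000 = 72.38 MPa.

72.4 MPa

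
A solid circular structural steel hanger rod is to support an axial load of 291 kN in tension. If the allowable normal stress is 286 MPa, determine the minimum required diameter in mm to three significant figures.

36.0 mm

Required area A ≥ P/σ_allow = 291000/286 = 1017 mm².
For a solid circular section, d ≥ √(4A/π) = 35.99 mm.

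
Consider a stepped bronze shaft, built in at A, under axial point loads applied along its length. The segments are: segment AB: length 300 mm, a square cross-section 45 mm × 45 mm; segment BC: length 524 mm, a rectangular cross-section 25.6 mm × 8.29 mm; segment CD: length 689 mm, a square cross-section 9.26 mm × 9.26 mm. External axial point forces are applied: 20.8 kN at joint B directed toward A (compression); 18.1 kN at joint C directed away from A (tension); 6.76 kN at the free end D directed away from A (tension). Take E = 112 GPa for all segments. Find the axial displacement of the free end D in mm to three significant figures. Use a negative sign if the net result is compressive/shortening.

1.04 mm

Internal axial forces (sectioning from the free end, tension +): N_CD = 6.76 kN, N_BC = 24.86 kN, N_AB = 4.06 kN.
A_AB = 2025 mm².
A_BC = 212.2 mm².
A_CD = 85.75 mm².
δ_AB = 4060·300/(2025·112000) = 0.00537 mm
δ_BC = 24860·524/(212.2·112000) = 0.548 mm
δ_CD = 6760·689/(85.75·112000) = 0.485 mm
δ = Σδ_i = 1.038 mm.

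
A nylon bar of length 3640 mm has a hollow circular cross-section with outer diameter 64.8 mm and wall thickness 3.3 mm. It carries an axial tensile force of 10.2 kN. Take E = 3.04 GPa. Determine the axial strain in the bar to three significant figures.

A = 637.6 mm².
σ = N/A = 16 MPa; ε = σ/E = 16/3040 = 5.262e-03.

0.00526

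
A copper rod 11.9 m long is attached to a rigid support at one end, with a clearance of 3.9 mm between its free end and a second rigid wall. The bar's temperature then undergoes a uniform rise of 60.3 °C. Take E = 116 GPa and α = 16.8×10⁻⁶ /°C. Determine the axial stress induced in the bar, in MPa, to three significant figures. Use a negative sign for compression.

Free thermal expansion αLΔT = 16.8e-6 · 11900 · 60.3 = 12.06 mm.
The walls engage after the gap closes; constrained expansion = 12.06 − 3.9 = 8.155 mm.
The walls impose strain ε = −(8.155)/11900 = -6.8531e-04; σ = Eε = 116000 · -6.8531e-04 = -79.5 MPa.

-79.5 MPa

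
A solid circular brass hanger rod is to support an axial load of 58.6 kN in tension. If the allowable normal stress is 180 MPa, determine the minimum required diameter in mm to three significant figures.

Required area A ≥ P/σ_allow = 58600/180 = 325.6 mm².
For a solid circular section, d ≥ √(4A/π) = 20.36 mm.

20.4 mm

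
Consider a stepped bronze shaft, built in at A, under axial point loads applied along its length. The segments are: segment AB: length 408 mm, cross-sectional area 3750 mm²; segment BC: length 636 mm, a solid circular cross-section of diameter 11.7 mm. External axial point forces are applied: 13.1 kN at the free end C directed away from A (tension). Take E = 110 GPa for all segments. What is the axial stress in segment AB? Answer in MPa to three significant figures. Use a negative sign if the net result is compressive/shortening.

3.49 MPa

Internal axial forces (sectioning from the free end, tension +): N_BC = 13.1 kN, N_AB = 13.1 kN.
σ_AB = N_AB/A_AB = 13100/3750 = 3.493 MPa.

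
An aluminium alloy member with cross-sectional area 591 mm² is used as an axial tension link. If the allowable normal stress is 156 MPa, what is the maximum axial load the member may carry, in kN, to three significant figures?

P_max = σ_allow · A = 156 · 591 = 92200 N = 92.2 kN.

92.2 kN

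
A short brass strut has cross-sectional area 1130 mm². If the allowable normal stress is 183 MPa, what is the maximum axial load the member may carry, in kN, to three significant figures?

207 kN

P_max = σ_allow · A = 183 · 1130 = 206800 N = 206.8 kN.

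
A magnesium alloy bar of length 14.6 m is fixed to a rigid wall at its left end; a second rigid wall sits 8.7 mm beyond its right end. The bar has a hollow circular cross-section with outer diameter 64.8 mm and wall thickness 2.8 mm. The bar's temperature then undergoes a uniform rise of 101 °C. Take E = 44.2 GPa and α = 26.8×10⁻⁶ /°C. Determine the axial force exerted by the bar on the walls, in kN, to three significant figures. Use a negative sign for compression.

-50.9 kN

Free thermal expansion αLΔT = 26.8e-6 · 14600 · 101 = 39.52 mm.
The walls engage after the gap closes; constrained expansion = 39.52 − 8.7 = 30.82 mm.
The walls impose strain ε = −(30.82)/14600 = -2.1109e-03; σ = Eε = 44200 · -2.1109e-03 = -93.3 MPa.
Wall reaction R = σ·A = -93.3·545.4 = -50890 N = -50.89 kN.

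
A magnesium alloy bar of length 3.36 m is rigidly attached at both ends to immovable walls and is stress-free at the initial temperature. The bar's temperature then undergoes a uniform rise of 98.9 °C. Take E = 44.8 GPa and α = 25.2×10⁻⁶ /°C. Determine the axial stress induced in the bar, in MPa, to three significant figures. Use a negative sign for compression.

Free thermal expansion αLΔT = 25.2e-6 · 3360 · 98.9 = 8.374 mm.
The walls impose strain ε = −(8.374)/3360 = -2.4923e-03; σ = Eε = 44800 · -2.4923e-03 = -111.7 MPa.

-112 MPa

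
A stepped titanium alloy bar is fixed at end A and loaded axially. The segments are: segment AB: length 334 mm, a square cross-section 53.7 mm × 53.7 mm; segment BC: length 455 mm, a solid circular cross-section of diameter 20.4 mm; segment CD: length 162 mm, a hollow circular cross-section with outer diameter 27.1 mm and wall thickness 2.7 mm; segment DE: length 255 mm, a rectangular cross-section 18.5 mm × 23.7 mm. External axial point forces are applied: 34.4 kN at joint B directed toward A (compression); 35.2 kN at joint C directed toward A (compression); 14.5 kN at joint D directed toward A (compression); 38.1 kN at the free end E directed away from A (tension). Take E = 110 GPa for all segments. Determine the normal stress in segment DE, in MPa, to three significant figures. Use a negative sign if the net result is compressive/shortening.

Internal axial forces (sectioning from the free end, tension +): N_DE = 38.1 kN, N_CD = 23.6 kN, N_BC = -11.6 kN, N_AB = -46 kN.
A_DE = 438.4 mm².
σ_DE = N_DE/A_DE = 38100/438.4 = 86.9 MPa.

86.9 MPa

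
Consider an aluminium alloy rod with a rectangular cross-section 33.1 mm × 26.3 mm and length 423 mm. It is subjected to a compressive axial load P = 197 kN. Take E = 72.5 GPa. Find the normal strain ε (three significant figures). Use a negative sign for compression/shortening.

-0.00312

A = 870.5 mm².
σ = N/A = -226.3 MPa; ε = σ/E = -226.3/72500 = -3.121e-03.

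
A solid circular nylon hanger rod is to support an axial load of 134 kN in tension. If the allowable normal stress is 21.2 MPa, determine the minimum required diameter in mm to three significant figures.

89.7 mm

Required area A ≥ P/σ_allow = 134000/21.2 = 6321 mm².
For a solid circular section, d ≥ √(4A/π) = 89.71 mm.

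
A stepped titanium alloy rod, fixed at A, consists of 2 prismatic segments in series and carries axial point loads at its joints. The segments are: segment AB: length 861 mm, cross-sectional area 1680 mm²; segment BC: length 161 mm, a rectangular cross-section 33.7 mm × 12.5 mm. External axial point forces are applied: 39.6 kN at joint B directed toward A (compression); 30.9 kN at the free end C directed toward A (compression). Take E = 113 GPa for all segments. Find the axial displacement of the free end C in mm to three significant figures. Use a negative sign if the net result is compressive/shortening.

-0.424 mm

Internal axial forces (sectioning from the free end, tension +): N_BC = -30.9 kN, N_AB = -70.5 kN.
A_BC = 421.3 mm².
δ_AB = -70500·861/(1680·113000) = -0.3197 mm
δ_BC = -30900·161/(421.3·113000) = -0.1045 mm
δ = Σδ_i = -0.4243 mm.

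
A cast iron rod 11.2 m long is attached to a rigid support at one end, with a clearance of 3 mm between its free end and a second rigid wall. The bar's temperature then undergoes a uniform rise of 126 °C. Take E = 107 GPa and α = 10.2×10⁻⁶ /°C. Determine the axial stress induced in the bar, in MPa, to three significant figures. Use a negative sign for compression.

-109 MPa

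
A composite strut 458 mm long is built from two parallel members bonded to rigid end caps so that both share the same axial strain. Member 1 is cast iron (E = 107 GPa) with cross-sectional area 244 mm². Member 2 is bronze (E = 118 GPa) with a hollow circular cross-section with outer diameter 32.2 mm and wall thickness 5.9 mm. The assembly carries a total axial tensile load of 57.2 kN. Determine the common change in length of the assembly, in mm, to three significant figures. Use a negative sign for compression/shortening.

0.313 mm

A_2 = 487.5 mm².
Equal strain + equilibrium ⇒ each member carries load in proportion to AE: A₁E₁ = 26110000 N, A₂E₂ = 57520000 N, ΣAE = 83630000 N.
δ = PL/ΣAE = 57200·458/83630000 = 0.3133 mm.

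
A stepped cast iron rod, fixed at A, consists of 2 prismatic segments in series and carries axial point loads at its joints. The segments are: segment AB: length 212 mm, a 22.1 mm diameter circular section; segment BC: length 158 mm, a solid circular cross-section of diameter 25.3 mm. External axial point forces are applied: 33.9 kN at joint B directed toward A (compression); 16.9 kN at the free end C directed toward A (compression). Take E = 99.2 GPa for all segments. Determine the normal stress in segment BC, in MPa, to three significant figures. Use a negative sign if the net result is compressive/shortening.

Internal axial forces (sectioning from the free end, tension +): N_BC = -16.9 kN, N_AB = -50.8 kN.
A_BC = 502.7 mm².
σ_BC = N_BC/A_BC = -16900/502.7 = -33.62 MPa.

-33.6 MPa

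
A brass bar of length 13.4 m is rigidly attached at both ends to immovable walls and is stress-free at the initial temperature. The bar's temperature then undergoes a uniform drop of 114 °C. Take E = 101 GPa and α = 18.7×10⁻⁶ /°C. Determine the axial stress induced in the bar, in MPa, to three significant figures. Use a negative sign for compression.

215 MPa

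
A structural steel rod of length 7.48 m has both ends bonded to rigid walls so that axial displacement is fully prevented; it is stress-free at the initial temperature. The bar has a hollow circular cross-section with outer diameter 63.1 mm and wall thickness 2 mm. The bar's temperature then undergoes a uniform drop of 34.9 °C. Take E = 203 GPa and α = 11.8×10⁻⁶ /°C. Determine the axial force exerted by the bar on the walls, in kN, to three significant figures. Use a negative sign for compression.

Free thermal expansion αLΔT = 11.8e-6 · 7480 · -34.9 = -3.08 mm.
The walls impose strain ε = −(-3.08)/7480 = 4.1182e-04; σ = Eε = 203000 · 4.1182e-04 = 83.6 MPa.
Wall reaction R = σ·A = 83.6·383.9 = 32090 N = 32.09 kN.

32.1 kN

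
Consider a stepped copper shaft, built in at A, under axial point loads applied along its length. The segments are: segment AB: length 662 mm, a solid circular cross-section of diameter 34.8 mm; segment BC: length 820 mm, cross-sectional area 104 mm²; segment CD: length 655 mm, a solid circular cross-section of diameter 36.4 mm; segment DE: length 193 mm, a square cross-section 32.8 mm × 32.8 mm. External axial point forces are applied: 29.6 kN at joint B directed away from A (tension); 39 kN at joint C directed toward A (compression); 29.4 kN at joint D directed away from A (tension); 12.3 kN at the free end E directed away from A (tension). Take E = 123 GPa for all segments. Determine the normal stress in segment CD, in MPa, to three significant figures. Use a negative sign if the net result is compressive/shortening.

40.1 MPa

Internal axial forces (sectioning from the free end, tension +): N_DE = 12.3 kN, N_CD = 41.7 kN, N_BC = 2.7 kN, N_AB = 32.3 kN.
A_CD = 1041 mm².
σ_CD = N_CD/A_CD = 41700/1041 = 40.07 MPa.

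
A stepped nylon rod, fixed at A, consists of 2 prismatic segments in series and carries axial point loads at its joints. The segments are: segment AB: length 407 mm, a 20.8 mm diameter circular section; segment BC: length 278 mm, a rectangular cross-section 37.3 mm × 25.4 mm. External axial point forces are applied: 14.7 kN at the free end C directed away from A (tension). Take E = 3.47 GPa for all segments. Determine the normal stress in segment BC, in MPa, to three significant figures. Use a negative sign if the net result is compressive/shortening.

15.5 MPa

Internal axial forces (sectioning from the free end, tension +): N_BC = 14.7 kN, N_AB = 14.7 kN.
A_BC = 947.4 mm².
σ_BC = N_BC/A_BC = 14700/947.4 = 15.52 MPa.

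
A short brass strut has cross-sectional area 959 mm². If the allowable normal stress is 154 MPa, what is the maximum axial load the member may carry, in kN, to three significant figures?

P_max = σ_allow · A = 154 · 959 = 147700 N = 147.7 kN.

148 kN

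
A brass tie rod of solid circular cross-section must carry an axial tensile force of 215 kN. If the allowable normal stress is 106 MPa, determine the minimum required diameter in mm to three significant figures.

50.8 mm

Required area A ≥ P/σ_allow = 215000/106 = 2028 mm².
For a solid circular section, d ≥ √(4A/π) = 50.82 mm.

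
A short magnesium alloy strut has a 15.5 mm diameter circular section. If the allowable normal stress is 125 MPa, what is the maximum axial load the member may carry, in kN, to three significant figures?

23.6 kN

A = 188.7 mm².
P_max = σ_allow · A = 125 · 188.7 = 23590 N = 23.59 kN.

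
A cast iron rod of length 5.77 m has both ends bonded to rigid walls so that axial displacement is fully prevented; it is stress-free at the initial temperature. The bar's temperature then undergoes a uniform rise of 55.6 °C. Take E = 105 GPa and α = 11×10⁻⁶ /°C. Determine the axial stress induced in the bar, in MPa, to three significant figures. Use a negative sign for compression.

Free thermal expansion αLΔT = 11e-6 · 5770 · 55.6 = 3.529 mm.
The walls impose strain ε = −(3.529)/5770 = -6.1160e-04; σ = Eε = 105000 · -6.1160e-04 = -64.22 MPa.

-64.2 MPa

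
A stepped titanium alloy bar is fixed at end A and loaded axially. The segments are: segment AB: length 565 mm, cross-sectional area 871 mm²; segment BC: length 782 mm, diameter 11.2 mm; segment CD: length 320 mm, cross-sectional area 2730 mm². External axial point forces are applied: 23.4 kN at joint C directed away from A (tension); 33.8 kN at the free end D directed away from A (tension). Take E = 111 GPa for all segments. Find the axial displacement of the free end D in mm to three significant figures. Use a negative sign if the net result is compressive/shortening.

4.46 mm

Internal axial forces (sectioning from the free end, tension +): N_CD = 33.8 kN, N_BC = 57.2 kN, N_AB = 57.2 kN.
A_BC = 98.52 mm².
δ_AB = 57200·565/(871·111000) = 0.3343 mm
δ_BC = 57200·782/(98.52·111000) = 4.09 mm
δ_CD = 33800·320/(2730·111000) = 0.03569 mm
δ = Σδ_i = 4.46 mm.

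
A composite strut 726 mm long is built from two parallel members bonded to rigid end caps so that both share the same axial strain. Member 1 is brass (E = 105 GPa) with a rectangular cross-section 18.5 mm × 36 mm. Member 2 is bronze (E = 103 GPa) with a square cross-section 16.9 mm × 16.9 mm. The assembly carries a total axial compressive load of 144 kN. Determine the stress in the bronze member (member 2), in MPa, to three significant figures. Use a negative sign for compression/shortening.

A_1 = 666 mm².
A_2 = 285.6 mm².
Equal strain + equilibrium ⇒ each member carries load in proportion to AE: A₁E₁ = 69930000 N, A₂E₂ = 29420000 N, ΣAE = 99350000 N.
σ₂ = P·E₂/ΣAE = -144000·103000/99350000 = -149.3 MPa.

-149 MPa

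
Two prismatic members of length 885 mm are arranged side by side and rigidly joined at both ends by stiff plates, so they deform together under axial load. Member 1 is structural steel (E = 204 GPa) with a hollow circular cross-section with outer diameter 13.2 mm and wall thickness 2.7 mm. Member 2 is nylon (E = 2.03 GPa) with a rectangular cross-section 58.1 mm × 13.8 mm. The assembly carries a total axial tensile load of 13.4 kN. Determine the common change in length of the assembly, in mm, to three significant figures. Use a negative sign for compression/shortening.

0.599 mm

A_1 = 89.06 mm².
A_2 = 801.8 mm².
Equal strain + equilibrium ⇒ each member carries load in proportion to AE: A₁E₁ = 18170000 N, A₂E₂ = 1628000 N, ΣAE = 19800000 N.
δ = PL/ΣAE = 13400·885/19800000 = 0.599 mm.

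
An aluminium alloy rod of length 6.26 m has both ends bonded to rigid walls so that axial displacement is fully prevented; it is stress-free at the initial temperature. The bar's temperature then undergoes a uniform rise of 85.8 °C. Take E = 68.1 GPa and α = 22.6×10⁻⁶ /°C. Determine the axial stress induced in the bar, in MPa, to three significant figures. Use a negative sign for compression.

Free thermal expansion αLΔT = 22.6e-6 · 6260 · 85.8 = 12.14 mm.
The walls impose strain ε = −(12.14)/6260 = -1.9391e-03; σ = Eε = 68100 · -1.9391e-03 = -132.1 MPa.

-132 MPa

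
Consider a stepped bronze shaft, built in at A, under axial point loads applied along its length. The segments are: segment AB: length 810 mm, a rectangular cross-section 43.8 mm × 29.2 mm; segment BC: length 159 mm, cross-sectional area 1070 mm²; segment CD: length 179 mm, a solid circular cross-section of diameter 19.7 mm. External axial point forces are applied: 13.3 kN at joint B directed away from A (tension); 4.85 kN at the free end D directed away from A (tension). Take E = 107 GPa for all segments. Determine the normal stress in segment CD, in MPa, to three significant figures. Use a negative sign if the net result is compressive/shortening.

15.9 MPa

Internal axial forces (sectioning from the free end, tension +): N_CD = 4.85 kN, N_BC = 4.85 kN, N_AB = 18.15 kN.
A_CD = 304.8 mm².
σ_CD = N_CD/A_CD = 4850/304.8 = 15.91 MPa.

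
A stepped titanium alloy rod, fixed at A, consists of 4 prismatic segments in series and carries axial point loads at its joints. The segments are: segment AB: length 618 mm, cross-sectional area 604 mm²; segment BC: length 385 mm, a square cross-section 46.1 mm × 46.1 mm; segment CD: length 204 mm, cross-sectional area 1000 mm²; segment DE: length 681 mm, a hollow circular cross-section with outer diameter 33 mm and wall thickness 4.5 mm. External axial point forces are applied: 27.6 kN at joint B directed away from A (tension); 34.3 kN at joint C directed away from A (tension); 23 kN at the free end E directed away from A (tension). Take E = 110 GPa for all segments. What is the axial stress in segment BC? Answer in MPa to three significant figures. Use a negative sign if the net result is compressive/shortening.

27.0 MPa

Internal axial forces (sectioning from the free end, tension +): N_DE = 23 kN, N_CD = 23 kN, N_BC = 57.3 kN, N_AB = 84.9 kN.
A_BC = 2125 mm².
σ_BC = N_BC/A_BC = 57300/2125 = 26.96 MPa.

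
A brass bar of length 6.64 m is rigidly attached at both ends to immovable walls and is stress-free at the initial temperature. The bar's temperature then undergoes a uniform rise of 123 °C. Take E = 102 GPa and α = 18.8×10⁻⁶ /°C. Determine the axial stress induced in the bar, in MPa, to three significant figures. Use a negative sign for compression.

-236 MPa

Free thermal expansion αLΔT = 18.8e-6 · 6640 · 123 = 15.35 mm.
The walls impose strain ε = −(15.35)/6640 = -2.3124e-03; σ = Eε = 102000 · -2.3124e-03 = -235.9 MPa.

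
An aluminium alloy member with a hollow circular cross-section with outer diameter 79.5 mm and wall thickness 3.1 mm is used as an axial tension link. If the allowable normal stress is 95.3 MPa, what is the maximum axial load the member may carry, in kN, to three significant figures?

70.9 kN

A = 744.1 mm².
P_max = σ_allow · A = 95.3 · 744.1 = 70910 N = 70.91 kN.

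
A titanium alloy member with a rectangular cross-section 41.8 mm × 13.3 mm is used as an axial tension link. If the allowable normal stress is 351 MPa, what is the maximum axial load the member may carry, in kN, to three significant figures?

195 kN

A = 555.9 mm².
P_max = σ_allow · A = 351 · 555.9 = 195100 N = 195.1 kN.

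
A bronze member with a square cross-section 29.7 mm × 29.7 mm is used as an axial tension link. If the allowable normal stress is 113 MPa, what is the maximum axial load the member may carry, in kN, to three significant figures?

A = 882.1 mm².
P_max = σ_allow · A = 113 · 882.1 = 99680 N = 99.68 kN.

99.7 kN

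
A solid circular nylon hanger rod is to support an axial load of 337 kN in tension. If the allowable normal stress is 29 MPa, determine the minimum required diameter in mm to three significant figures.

Required area A ≥ P/σ_allow = 337000/29 = 11620 mm².
For a solid circular section, d ≥ √(4A/π) = 121.6 mm.

122 mm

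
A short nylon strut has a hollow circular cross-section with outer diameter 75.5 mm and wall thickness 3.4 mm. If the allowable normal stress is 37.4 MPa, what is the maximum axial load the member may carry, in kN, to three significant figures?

A = 770.1 mm².
P_max = σ_allow · A = 37.4 · 770.1 = 28800 N = 28.8 kN.

28.8 kN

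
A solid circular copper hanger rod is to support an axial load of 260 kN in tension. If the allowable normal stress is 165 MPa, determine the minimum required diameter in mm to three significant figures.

Required area A ≥ P/σ_allow = 260000/165 = 1576 mm².
For a solid circular section, d ≥ √(4A/π) = 44.79 mm.

44.8 mm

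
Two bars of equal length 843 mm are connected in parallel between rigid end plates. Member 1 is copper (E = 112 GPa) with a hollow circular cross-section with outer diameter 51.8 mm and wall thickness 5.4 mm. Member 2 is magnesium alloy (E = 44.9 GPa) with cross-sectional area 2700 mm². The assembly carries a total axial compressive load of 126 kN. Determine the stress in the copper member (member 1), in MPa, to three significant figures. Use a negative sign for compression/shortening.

-67.4 MPa

A_1 = 787.2 mm².
Equal strain + equilibrium ⇒ each member carries load in proportion to AE: A₁E₁ = 88160000 N, A₂E₂ = 121200000 N, ΣAE = 209400000 N.
σ₁ = P·E₁/ΣAE = -126000·112000/209400000 = -67.4 MPa.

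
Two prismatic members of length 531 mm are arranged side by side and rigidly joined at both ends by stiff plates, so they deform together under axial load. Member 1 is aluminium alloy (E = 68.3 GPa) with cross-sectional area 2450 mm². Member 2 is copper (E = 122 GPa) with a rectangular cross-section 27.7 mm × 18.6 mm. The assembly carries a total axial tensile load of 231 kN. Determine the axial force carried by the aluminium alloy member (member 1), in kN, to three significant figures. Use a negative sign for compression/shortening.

A_2 = 515.2 mm².
Equal strain + equilibrium ⇒ each member carries load in proportion to AE: A₁E₁ = 167300000 N, A₂E₂ = 62860000 N, ΣAE = 230200000 N.
F₁ = P·A₁E₁/ΣAE = 231000·167300000/230200000 = 167900 N.

168 kN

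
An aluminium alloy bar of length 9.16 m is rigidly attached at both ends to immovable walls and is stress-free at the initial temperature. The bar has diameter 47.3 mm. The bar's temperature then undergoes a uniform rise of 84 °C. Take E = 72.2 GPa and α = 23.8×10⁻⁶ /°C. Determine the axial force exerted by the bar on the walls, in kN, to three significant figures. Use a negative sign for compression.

-254 kN

Free thermal expansion αLΔT = 23.8e-6 · 9160 · 84 = 18.31 mm.
The walls impose strain ε = −(18.31)/9160 = -1.9992e-03; σ = Eε = 72200 · -1.9992e-03 = -144.3 MPa.
Wall reaction R = σ·A = -144.3·1757 = -253600 N = -253.6 kN.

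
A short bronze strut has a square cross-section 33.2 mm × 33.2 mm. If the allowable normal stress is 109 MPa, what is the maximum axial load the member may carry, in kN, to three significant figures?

120 kN

A = 1102 mm².
P_max = σ_allow · A = 109 · 1102 = 120100 N = 120.1 kN.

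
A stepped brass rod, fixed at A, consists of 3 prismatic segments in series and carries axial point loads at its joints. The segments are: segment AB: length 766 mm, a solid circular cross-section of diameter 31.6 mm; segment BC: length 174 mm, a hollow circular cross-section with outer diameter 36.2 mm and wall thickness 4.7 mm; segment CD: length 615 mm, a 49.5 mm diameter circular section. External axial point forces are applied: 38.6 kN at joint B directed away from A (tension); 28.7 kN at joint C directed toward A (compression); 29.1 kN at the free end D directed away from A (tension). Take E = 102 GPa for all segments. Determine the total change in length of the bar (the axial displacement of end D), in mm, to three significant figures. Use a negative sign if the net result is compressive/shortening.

Internal axial forces (sectioning from the free end, tension +): N_CD = 29.1 kN, N_BC = 0.4 kN, N_AB = 39 kN.
A_AB = 784.3 mm².
A_BC = 465.1 mm².
A_CD = 1924 mm².
δ_AB = 39000·766/(784.3·102000) = 0.3734 mm
δ_BC = 400·174/(465.1·102000) = 0.001467 mm
δ_CD = 29100·615/(1924·102000) = 0.09117 mm
δ = Σδ_i = 0.4661 mm.

0.466 mm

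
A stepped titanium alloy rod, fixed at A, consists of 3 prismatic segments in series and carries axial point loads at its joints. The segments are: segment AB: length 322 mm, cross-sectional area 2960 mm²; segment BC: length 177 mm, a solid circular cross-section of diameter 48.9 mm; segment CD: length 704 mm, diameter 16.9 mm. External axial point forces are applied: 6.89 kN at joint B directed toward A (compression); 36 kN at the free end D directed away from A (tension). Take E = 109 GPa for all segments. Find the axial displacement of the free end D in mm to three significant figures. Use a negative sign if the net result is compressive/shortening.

Internal axial forces (sectioning from the free end, tension +): N_CD = 36 kN, N_BC = 36 kN, N_AB = 29.11 kN.
A_BC = 1878 mm².
A_CD = 224.3 mm².
δ_AB = 29110·322/(2960·109000) = 0.02905 mm
δ_BC = 36000·177/(1878·109000) = 0.03113 mm
δ_CD = 36000·704/(224.3·109000) = 1.037 mm
δ = Σδ_i = 1.097 mm.

1.10 mm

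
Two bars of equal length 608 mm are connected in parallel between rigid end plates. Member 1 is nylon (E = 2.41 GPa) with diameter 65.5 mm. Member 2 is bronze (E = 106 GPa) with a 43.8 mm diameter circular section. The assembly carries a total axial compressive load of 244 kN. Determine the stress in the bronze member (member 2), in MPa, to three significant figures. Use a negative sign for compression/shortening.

A_1 = 3370 mm².
A_2 = 1507 mm².
Equal strain + equilibrium ⇒ each member carries load in proportion to AE: A₁E₁ = 8121000 N, A₂E₂ = 159700000 N, ΣAE = 167800000 N.
σ₂ = P·E₂/ΣAE = -244000·106000/167800000 = -154.1 MPa.

-154 MPa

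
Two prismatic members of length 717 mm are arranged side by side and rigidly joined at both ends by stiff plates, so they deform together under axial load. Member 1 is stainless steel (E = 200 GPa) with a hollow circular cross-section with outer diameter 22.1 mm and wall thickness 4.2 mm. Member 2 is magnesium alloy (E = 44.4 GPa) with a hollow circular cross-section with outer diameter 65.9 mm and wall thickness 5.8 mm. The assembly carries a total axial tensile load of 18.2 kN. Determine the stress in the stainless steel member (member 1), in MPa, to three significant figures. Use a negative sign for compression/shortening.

A_1 = 236.2 mm².
A_2 = 1095 mm².
Equal strain + equilibrium ⇒ each member carries load in proportion to AE: A₁E₁ = 47240000 N, A₂E₂ = 48620000 N, ΣAE = 95860000 N.
σ₁ = P·E₁/ΣAE = 18200·200000/95860000 = 37.97 MPa.

38.0 MPa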